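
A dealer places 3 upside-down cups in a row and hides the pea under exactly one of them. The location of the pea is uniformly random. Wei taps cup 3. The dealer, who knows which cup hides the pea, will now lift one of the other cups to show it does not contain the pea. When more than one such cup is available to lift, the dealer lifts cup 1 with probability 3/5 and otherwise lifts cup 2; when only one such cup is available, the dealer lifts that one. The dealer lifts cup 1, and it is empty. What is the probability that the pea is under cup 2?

5/8

Apply Bayes' rule, conditioning on where the pea actually is.
If it is under cup 1 (prior 1/3): the dealer opened cup 1, so this case is ruled out; weight (1/3)·0 = 0.
If it is under cup 2 (prior 1/3): only cup 1 is available, probability 1; weight (1/3)·1 = 1/3.
If it is under cup 3 (prior 1/3): cup 1 is available, opened with probability 3/5; weight (1/3)·(3/5) = 1/5.
The weights sum to 8/15.
So P(the pea under cup 2 | the dealer opened cup 1) = (1/3) / (8/15) = 5/8.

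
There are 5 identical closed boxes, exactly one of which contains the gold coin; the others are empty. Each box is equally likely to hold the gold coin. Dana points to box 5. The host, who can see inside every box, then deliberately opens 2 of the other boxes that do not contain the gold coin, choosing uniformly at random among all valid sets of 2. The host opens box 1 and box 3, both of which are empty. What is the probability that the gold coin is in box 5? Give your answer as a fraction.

Condition on the true location of the gold coin.
If it is in either of boxes 1 and 3 (prior 1/5 each): that box was opened and seen not to hold the prize — ruled out; weight (1/5)·0 = 0 each.
If it is in either of boxes 2 and 4 (prior 1/5 each): the host has 3 equally likely choices, so probability 1/3; weight (1/5)·(1/3) = 1/15 each.
If it is in box 5 (prior 1/5): the host has 6 equally likely choices, so probability 1/6; weight (1/5)·(1/6) = 1/30.
The weights sum to 1/6.
So P(the gold coin in box 5 | the host opened box 1 and box 3) = (1/30) / (1/6) = 1/5.

1/5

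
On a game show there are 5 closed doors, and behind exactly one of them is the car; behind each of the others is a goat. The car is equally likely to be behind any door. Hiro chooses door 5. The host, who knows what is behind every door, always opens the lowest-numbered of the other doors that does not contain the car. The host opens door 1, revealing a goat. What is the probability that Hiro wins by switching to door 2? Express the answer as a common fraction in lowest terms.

Consider each possible location of the car in turn.
If it is behind door 1 (prior 1/5): the host opened door 1, so this case is ruled out; weight (1/5)·0 = 0.
If it is behind any of doors 2, 3, 4, and 5 (prior 1/5 each): door 1 is the lowest-numbered option available, probability 1; weight (1/5)·1 = 1/5 each.
The weights sum to 4/5.
So P(the car behind door 2 | the host opened door 1) = (1/5) / (4/5) = 1/4.

1/4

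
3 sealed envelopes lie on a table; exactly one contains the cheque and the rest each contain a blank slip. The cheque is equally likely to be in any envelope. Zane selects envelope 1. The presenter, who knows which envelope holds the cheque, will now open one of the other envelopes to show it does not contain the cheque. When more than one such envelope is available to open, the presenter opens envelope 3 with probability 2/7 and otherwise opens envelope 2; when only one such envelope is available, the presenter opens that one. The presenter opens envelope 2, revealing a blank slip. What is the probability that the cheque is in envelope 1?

Apply Bayes' rule, conditioning on where the cheque actually is.
If it is in envelope 1 (prior 1/3): envelope 3 is available but not opened, probability 5/7; weight (1/3)·(5/7) = 5/21.
If it is in envelope 2 (prior 1/3): the presenter opened envelope 2, so this case is ruled out; weight (1/3)·0 = 0.
If it is in envelope 3 (prior 1/3): only envelope 2 is available, probability 1; weight (1/3)·1 = 1/3.
The weights sum to 4/7.
So P(the cheque in envelope 1 | the presenter opened envelope 2) = (5/21) / (4/7) = 5/12.

5/12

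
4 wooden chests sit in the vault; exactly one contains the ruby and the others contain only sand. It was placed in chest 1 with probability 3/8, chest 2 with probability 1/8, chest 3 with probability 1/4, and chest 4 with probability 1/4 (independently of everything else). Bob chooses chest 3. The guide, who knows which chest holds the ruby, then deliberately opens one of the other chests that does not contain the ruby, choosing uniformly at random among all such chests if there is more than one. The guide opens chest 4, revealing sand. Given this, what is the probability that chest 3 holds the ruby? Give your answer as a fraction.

1/4

Apply Bayes' rule, conditioning on where the ruby actually is.
If it is in chest 1 (prior 3/8): the guide has 2 equally likely choices, so probability 1/2; weight (3/8)·(1/2) = 3/16.
If it is in chest 2 (prior 1/8): the guide has 2 equally likely choices, so probability 1/2; weight (1/8)·(1/2) = 1/16.
If it is in chest 3 (prior 1/4): the guide has 3 equally likely choices, so probability 1/3; weight (1/4)·(1/3) = 1/12.
If it is in chest 4 (prior 1/4): the guide opened chest 4, so this case is ruled out; weight (1/4)·0 = 0.
The weights sum to 1/3.
So P(the ruby in chest 3 | the guide opened chest 4) = (1/12) / (1/3) = 1/4.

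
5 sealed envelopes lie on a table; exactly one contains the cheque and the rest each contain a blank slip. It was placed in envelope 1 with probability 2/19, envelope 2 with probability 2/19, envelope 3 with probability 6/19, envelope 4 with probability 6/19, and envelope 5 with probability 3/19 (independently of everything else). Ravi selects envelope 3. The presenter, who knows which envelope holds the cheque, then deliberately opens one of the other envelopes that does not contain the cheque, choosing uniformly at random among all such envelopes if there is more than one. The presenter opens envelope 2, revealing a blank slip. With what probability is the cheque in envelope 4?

12/31

Consider each possible location of the cheque in turn.
If it is in envelope 1 (prior 2/19): the presenter has 3 equally likely choices, so probability 1/3; weight (2/19)·(1/3) = 2/57.
If it is in envelope 2 (prior 2/19): the presenter opened envelope 2, so this case is ruled out; weight (2/19)·0 = 0.
If it is in envelope 3 (prior 6/19): the presenter has 4 equally likely choices, so probability 1/4; weight (6/19)·(1/4) = 3/38.
If it is in envelope 4 (prior 6/19): the presenter has 3 equally likely choices, so probability 1/3; weight (6/19)·(1/3) = 2/19.
If it is in envelope 5 (prior 3/19): the presenter has 3 equally likely choices, so probability 1/3; weight (3/19)·(1/3) = 1/19.
The weights sum to 31/114.
So P(the cheque in envelope 4 | the presenter opened envelope 2) = (2/19) / (31/114) = 12/31.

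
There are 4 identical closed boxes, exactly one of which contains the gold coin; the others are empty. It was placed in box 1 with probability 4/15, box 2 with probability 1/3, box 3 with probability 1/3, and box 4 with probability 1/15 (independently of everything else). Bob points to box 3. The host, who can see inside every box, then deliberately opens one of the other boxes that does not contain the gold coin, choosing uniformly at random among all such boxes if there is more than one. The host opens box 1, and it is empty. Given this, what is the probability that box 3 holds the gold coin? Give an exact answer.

5/14

Condition on the true location of the gold coin.
If it is in box 1 (prior 4/15): the host opened box 1, so this case is ruled out; weight (4/15)·0 = 0.
If it is in box 2 (prior 1/3): the host has 2 equally likely choices, so probability 1/2; weight (1/3)·(1/2) = 1/6.
If it is in box 3 (prior 1/3): the host has 3 equally likely choices, so probability 1/3; weight (1/3)·(1/3) = 1/9.
If it is in box 4 (prior 1/15): the host has 2 equally likely choices, so probability 1/2; weight (1/15)·(1/2) = 1/30.
The weights sum to 14/45.
So P(the gold coin in box 3 | the host opened box 1) = (1/9) / (14/45) = 5/14.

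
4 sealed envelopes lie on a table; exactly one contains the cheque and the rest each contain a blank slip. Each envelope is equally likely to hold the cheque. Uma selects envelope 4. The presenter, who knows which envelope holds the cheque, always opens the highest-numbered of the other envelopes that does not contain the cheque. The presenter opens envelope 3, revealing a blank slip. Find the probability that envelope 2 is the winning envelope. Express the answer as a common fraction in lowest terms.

1/3

Condition on the true location of the cheque.
If it is in any of envelopes 1, 2, and 4 (prior 1/4 each): envelope 3 is the highest-numbered option available, probability 1; weight (1/4)·1 = 1/4 each.
If it is in envelope 3 (prior 1/4): the presenter opened envelope 3, so this case is ruled out; weight (1/4)·0 = 0.
The weights sum to 3/4.
So P(the cheque in envelope 2 | the presenter opened envelope 3) = (1/4) / (3/4) = 1/3.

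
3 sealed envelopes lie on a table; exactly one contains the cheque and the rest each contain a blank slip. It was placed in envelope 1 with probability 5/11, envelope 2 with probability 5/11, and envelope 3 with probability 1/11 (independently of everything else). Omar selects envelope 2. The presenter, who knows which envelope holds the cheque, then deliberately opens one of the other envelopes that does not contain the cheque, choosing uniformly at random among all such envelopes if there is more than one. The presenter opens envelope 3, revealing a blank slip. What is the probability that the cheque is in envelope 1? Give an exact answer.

2/3

Consider each possible location of the cheque in turn.
If it is in envelope 1 (prior 5/11): the presenter has no choice, probability 1; weight (5/11)·1 = 5/11.
If it is in envelope 2 (prior 5/11): the presenter has 2 equally likely choices, so probability 1/2; weight (5/11)·(1/2) = 5/22.
If it is in envelope 3 (prior 1/11): the presenter opened envelope 3, so this case is ruled out; weight (1/11)·0 = 0.
The weights sum to 15/22.
So P(the cheque in envelope 1 | the presenter opened envelope 3) = (5/11) / (15/22) = 2/3.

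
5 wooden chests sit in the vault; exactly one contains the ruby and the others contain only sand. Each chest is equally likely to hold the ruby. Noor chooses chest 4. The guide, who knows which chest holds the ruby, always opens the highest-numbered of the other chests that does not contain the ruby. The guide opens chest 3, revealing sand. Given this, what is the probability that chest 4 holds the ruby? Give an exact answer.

0

Apply Bayes' rule, conditioning on where the ruby actually is.
If it is in any of chests 1, 2, and 4 (prior 1/5 each): the guide would have opened chest 5 instead, probability 0; weight (1/5)·0 = 0 each.
If it is in chest 3 (prior 1/5): the guide opened chest 3, so this case is ruled out; weight (1/5)·0 = 0.
If it is in chest 5 (prior 1/5): chest 3 is the highest-numbered option available, probability 1; weight (1/5)·1 = 1/5.
The weights sum to 1/5.
So P(the ruby in chest 4 | the guide opened chest 3) = 0 / (1/5) = 0.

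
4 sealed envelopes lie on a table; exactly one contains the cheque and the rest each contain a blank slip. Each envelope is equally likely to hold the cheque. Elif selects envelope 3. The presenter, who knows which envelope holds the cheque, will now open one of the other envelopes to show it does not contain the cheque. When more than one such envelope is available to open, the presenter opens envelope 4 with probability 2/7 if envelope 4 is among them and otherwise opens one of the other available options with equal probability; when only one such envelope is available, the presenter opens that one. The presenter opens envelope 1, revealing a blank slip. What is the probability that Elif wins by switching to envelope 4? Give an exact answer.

7/22

Consider each possible location of the cheque in turn.
If it is in envelope 1 (prior 1/4): the presenter opened envelope 1, so this case is ruled out; weight (1/4)·0 = 0.
If it is in envelope 2 (prior 1/4): envelope 4 is available but not opened, probability 5/7; weight (1/4)·(5/7) = 5/28.
If it is in envelope 3 (prior 1/4): envelope 4 is available but not opened; envelope 1 gets probability (1 − 2/7)/2 = 5/14; weight (1/4)·(5/14) = 5/56.
If it is in envelope 4 (prior 1/4): envelope 4 holds the prize so is unavailable; the presenter chooses uniformly among the 2 others, probability 1/2; weight (1/4)·(1/2) = 1/8.
The weights sum to 11/28.
So P(the cheque in envelope 4 | the presenter opened envelope 1) = (1/8) / (11/28) = 7/22.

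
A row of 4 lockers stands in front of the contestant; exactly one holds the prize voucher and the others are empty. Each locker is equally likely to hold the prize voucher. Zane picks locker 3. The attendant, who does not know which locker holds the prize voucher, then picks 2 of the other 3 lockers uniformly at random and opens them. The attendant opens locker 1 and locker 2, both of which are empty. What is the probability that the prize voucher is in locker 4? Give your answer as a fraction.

1/2

Apply Bayes' rule, conditioning on where the prize voucher actually is.
If it is in either of lockers 1 and 2 (prior 1/4 each): that locker was opened and seen not to hold the prize — ruled out; weight (1/4)·0 = 0 each.
If it is in either of lockers 3 and 4 (prior 1/4 each): the attendant picks exactly this set with probability 1/3 regardless, and none is the prize; weight (1/4)·(1/3) = 1/12 each.
The weights sum to 1/6.
So P(the prize voucher in locker 4 | the attendant opened locker 1 and locker 2) = (1/12) / (1/6) = 1/2.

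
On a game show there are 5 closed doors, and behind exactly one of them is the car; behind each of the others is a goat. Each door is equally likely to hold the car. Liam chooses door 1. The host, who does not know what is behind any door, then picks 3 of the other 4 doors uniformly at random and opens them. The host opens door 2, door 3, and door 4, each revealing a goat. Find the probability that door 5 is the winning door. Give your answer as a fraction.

Apply Bayes' rule, conditioning on where the car actually is.
If it is behind either of doors 1 and 5 (prior 1/5 each): the host picks exactly this set with probability 1/4 regardless, and none is the prize; weight (1/5)·(1/4) = 1/20 each.
If it is behind any of doors 2, 3, and 4 (prior 1/5 each): that door was opened and seen not to hold the prize — ruled out; weight (1/5)·0 = 0 each.
The weights sum to 1/10.
So P(the car behind door 5 | the host opened door 2, door 3, and door 4) = (1/20) / (1/10) = 1/2.

1/2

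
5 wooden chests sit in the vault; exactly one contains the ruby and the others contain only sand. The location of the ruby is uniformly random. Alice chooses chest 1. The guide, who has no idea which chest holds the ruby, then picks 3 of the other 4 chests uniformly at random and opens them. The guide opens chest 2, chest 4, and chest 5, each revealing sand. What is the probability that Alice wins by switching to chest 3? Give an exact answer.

1/2

Because the guide chose which chests to open without knowing where the ruby is, the choice is independent of the prize location. Learning that none of the 3 opened chests holds the ruby simply rules out those 3 locations and leaves the remaining 2 chests still equally likely by symmetry.
So P(the ruby in chest 3) = 1/2.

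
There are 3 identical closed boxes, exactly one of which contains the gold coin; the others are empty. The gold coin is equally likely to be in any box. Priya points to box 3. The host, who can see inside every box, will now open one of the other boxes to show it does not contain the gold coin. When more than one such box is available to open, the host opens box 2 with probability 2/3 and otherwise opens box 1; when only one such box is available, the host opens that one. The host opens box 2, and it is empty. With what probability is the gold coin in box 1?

Consider each possible location of the gold coin in turn.
If it is in box 1 (prior 1/3): only box 2 is available, probability 1; weight (1/3)·1 = 1/3.
If it is in box 2 (prior 1/3): the host opened box 2, so this case is ruled out; weight (1/3)·0 = 0.
If it is in box 3 (prior 1/3): box 2 is available, opened with probability 2/3; weight (1/3)·(2/3) = 2/9.
The weights sum to 5/9.
So P(the gold coin in box 1 | the host opened box 2) = (1/3) / (5/9) = 3/5.

3/5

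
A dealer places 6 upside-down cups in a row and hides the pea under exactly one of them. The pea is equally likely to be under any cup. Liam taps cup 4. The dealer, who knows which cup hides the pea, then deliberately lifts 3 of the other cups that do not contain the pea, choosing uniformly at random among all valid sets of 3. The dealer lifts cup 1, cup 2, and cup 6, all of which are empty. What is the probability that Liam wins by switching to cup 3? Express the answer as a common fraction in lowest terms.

Consider each possible location of the pea in turn.
If it is under any of cups 1, 2, and 6 (prior 1/6 each): that cup was opened and seen not to hold the prize — ruled out; weight (1/6)·0 = 0 each.
If it is under either of cups 3 and 5 (prior 1/6 each): the dealer has 4 equally likely choices, so probability 1/4; weight (1/6)·(1/4) = 1/24 each.
If it is under cup 4 (prior 1/6): the dealer has 10 equally likely choices, so probability 1/10; weight (1/6)·(1/10) = 1/60.
The weights sum to 1/10.
So P(the pea under cup 3 | the dealer opened cup 1, cup 2, and cup 6) = (1/24) / (1/10) = 5/12.

5/12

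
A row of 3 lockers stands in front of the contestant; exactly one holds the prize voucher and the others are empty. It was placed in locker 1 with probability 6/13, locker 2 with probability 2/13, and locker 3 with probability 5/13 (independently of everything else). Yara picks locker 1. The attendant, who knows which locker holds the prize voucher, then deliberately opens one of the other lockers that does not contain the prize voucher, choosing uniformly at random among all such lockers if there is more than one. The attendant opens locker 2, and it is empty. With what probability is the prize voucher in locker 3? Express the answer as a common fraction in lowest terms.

Consider each possible location of the prize voucher in turn.
If it is in locker 1 (prior 6/13): the attendant has 2 equally likely choices, so probability 1/2; weight (6/13)·(1/2) = 3/13.
If it is in locker 2 (prior 2/13): the attendant opened locker 2, so this case is ruled out; weight (2/13)·0 = 0.
If it is in locker 3 (prior 5/13): the attendant has no choice, probability 1; weight (5/13)·1 = 5/13.
The weights sum to 8/13.
So P(the prize voucher in locker 3 | the attendant opened locker 2) = (5/13) / (8/13) = 5/8.

5/8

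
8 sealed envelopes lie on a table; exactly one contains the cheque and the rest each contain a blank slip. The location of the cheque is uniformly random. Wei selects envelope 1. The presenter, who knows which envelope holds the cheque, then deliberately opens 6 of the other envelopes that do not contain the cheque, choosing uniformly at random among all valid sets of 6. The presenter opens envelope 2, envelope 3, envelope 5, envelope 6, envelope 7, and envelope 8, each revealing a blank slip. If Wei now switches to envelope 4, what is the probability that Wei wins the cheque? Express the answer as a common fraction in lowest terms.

7/8

Consider each possible location of the cheque in turn.
If it is in envelope 1 (prior 1/8): the presenter has 7 equally likely choices, so probability 1/7; weight (1/8)·(1/7) = 1/56.
If it is in any of envelopes 2, 3, 5, 6, 7, and 8 (prior 1/8 each): that envelope was opened and seen not to hold the prize — ruled out; weight (1/8)·0 = 0 each.
If it is in envelope 4 (prior 1/8): the presenter has no choice, probability 1; weight (1/8)·1 = 1/8.
The weights sum to 1/7.
So P(the cheque in envelope 4 | the presenter opened envelope 2, envelope 3, envelope 5, envelope 6, envelope 7, and envelope 8) = (1/8) / (1/7) = 7/8.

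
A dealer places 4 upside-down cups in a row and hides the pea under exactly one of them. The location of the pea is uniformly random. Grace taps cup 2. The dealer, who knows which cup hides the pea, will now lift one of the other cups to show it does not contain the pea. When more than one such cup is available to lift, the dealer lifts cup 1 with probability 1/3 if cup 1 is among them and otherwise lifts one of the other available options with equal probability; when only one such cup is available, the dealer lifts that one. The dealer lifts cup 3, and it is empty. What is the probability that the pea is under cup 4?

Apply Bayes' rule, conditioning on where the pea actually is.
If it is under cup 1 (prior 1/4): cup 1 holds the prize so is unavailable; the dealer chooses uniformly among the 2 others, probability 1/2; weight (1/4)·(1/2) = 1/8.
If it is under cup 2 (prior 1/4): cup 1 is available but not opened; cup 3 gets probability (1 − 1/3)/2 = 1/3; weight (1/4)·(1/3) = 1/12.
If it is under cup 3 (prior 1/4): the dealer opened cup 3, so this case is ruled out; weight (1/4)·0 = 0.
If it is under cup 4 (prior 1/4): cup 1 is available but not opened, probability 2/3; weight (1/4)·(2/3) = 1/6.
The weights sum to 3/8.
So P(the pea under cup 4 | the dealer opened cup 3) = (1/6) / (3/8) = 4/9.

4/9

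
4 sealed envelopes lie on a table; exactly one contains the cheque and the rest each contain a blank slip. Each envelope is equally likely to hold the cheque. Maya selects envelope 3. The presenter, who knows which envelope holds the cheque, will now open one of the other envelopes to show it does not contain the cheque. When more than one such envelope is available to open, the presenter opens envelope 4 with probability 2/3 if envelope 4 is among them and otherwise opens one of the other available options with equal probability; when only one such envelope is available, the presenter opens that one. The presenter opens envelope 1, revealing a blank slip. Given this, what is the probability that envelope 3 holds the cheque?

Condition on the true location of the cheque.
If it is in envelope 1 (prior 1/4): the presenter opened envelope 1, so this case is ruled out; weight (1/4)·0 = 0.
If it is in envelope 2 (prior 1/4): envelope 4 is available but not opened, probability 1/3; weight (1/4)·(1/3) = 1/12.
If it is in envelope 3 (prior 1/4): envelope 4 is available but not opened; envelope 1 gets probability (1 − 2/3)/2 = 1/6; weight (1/4)·(1/6) = 1/24.
If it is in envelope 4 (prior 1/4): envelope 4 holds the prize so is unavailable; the presenter chooses uniformly among the 2 others, probability 1/2; weight (1/4)·(1/2) = 1/8.
The weights sum to 1/4.
So P(the cheque in envelope 3 | the presenter opened envelope 1) = (1/24) / (1/4) = 1/6.

1/6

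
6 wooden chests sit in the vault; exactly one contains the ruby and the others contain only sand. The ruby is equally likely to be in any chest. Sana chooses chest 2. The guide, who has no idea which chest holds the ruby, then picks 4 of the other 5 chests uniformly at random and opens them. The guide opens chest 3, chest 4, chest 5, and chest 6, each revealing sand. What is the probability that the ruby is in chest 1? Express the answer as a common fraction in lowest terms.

1/2

Condition on the true location of the ruby.
If it is in either of chests 1 and 2 (prior 1/6 each): the guide picks exactly this set with probability 1/5 regardless, and none is the prize; weight (1/6)·(1/5) = 1/30 each.
If it is in any of chests 3, 4, 5, and 6 (prior 1/6 each): that chest was opened and seen not to hold the prize — ruled out; weight (1/6)·0 = 0 each.
The weights sum to 1/15.
So P(the ruby in chest 1 | the guide opened chest 3, chest 4, chest 5, and chest 6) = (1/30) / (1/15) = 1/2.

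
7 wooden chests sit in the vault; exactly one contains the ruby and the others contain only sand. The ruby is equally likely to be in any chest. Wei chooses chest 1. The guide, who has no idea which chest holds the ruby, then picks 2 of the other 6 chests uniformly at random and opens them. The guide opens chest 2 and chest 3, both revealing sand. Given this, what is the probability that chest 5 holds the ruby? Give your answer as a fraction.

Apply Bayes' rule, conditioning on where the ruby actually is.
If it is in any of chests 1, 4, 5, 6, and 7 (prior 1/7 each): the guide picks exactly this set with probability 1/15 regardless, and none is the prize; weight (1/7)·(1/15) = 1/105 each.
If it is in either of chests 2 and 3 (prior 1/7 each): that chest was opened and seen not to hold the prize — ruled out; weight (1/7)·0 = 0 each.
The weights sum to 1/21.
So P(the ruby in chest 5 | the guide opened chest 2 and chest 3) = (1/105) / (1/21) = 1/5.

1/5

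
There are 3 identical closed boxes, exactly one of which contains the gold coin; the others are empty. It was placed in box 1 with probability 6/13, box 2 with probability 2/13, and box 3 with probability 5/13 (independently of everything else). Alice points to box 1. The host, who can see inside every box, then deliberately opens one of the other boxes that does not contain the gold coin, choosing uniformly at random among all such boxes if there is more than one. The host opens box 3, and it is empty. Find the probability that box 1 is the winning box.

Apply Bayes' rule, conditioning on where the gold coin actually is.
If it is in box 1 (prior 6/13): the host has 2 equally likely choices, so probability 1/2; weight (6/13)·(1/2) = 3/13.
If it is in box 2 (prior 2/13): the host has no choice, probability 1; weight (2/13)·1 = 2/13.
If it is in box 3 (prior 5/13): the host opened box 3, so this case is ruled out; weight (5/13)·0 = 0.
The weights sum to 5/13.
So P(the gold coin in box 1 | the host opened box 3) = (3/13) / (5/13) = 3/5.

3/5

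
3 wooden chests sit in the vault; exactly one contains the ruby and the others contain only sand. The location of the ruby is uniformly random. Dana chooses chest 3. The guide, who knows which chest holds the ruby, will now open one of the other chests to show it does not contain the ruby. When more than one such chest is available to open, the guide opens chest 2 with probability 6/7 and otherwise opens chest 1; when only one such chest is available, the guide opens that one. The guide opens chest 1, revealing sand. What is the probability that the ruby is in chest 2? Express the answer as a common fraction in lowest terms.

Condition on the true location of the ruby.
If it is in chest 1 (prior 1/3): the guide opened chest 1, so this case is ruled out; weight (1/3)·0 = 0.
If it is in chest 2 (prior 1/3): only chest 1 is available, probability 1; weight (1/3)·1 = 1/3.
If it is in chest 3 (prior 1/3): chest 2 is available but not opened, probability 1/7; weight (1/3)·(1/7) = 1/21.
The weights sum to 8/21.
So P(the ruby in chest 2 | the guide opened chest 1) = (1/3) / (8/21) = 7/8.

7/8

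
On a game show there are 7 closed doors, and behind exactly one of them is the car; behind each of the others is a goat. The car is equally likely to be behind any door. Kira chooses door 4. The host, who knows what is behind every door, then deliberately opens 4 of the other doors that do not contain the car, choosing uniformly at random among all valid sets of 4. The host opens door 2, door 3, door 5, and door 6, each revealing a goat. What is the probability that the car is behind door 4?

1/7

Consider each possible location of the car in turn.
If it is behind either of doors 1 and 7 (prior 1/7 each): the host has 5 equally likely choices, so probability 1/5; weight (1/7)·(1/5) = 1/35 each.
If it is behind any of doors 2, 3, 5, and 6 (prior 1/7 each): that door was opened and seen not to hold the prize — ruled out; weight (1/7)·0 = 0 each.
If it is behind door 4 (prior 1/7): the host has 15 equally likely choices, so probability 1/15; weight (1/7)·(1/15) = 1/105.
The weights sum to 1/15.
So P(the car behind door 4 | the host opened door 2, door 3, door 5, and door 6) = (1/105) / (1/15) = 1/7.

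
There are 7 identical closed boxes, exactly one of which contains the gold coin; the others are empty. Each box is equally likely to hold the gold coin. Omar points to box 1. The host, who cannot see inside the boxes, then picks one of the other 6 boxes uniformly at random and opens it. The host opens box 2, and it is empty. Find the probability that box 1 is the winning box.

1/6

Because the host chose which box to open without knowing where the gold coin is, the choice is independent of the prize location. Learning that box 2 does not hold the gold coin simply rules out that one location and leaves the remaining 6 boxes still equally likely by symmetry.
So P(the gold coin in box 1) = 1/6.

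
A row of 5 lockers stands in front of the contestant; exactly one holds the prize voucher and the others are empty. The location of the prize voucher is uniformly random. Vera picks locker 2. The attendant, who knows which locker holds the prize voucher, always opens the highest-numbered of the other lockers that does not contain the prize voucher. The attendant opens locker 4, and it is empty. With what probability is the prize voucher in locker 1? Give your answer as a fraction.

0

Condition on the true location of the prize voucher.
If it is in any of lockers 1, 2, and 3 (prior 1/5 each): the attendant would have opened locker 5 instead, probability 0; weight (1/5)·0 = 0 each.
If it is in locker 4 (prior 1/5): the attendant opened locker 4, so this case is ruled out; weight (1/5)·0 = 0.
If it is in locker 5 (prior 1/5): locker 4 is the highest-numbered option available, probability 1; weight (1/5)·1 = 1/5.
The weights sum to 1/5.
So P(the prize voucher in locker 1 | the attendant opened locker 4) = 0 / (1/5) = 0.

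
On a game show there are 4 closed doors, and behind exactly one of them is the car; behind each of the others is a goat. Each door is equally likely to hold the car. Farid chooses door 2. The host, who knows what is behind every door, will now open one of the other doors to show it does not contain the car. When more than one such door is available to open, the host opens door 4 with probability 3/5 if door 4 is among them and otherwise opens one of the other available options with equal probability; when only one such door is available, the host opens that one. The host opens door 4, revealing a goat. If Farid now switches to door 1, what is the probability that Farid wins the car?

Apply Bayes' rule, conditioning on where the car actually is.
If it is behind any of doors 1, 2, and 3 (prior 1/4 each): door 4 is available, opened with probability 3/5; weight (1/4)·(3/5) = 3/20 each.
If it is behind door 4 (prior 1/4): the host opened door 4, so this case is ruled out; weight (1/4)·0 = 0.
The weights sum to 9/20.
So P(the car behind door 1 | the host opened door 4) = (3/20) / (9/20) = 1/3.

1/3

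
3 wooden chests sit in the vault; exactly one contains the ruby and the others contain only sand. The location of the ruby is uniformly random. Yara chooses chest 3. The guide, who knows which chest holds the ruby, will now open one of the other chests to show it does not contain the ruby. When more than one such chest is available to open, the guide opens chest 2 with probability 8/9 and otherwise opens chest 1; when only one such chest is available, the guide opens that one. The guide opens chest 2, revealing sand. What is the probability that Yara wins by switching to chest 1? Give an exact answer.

Consider each possible location of the ruby in turn.
If it is in chest 1 (prior 1/3): only chest 2 is available, probability 1; weight (1/3)·1 = 1/3.
If it is in chest 2 (prior 1/3): the guide opened chest 2, so this case is ruled out; weight (1/3)·0 = 0.
If it is in chest 3 (prior 1/3): chest 2 is available, opened with probability 8/9; weight (1/3)·(8/9) = 8/27.
The weights sum to 17/27.
So P(the ruby in chest 1 | the guide opened chest 2) = (1/3) / (17/27) = 9/17.

9/17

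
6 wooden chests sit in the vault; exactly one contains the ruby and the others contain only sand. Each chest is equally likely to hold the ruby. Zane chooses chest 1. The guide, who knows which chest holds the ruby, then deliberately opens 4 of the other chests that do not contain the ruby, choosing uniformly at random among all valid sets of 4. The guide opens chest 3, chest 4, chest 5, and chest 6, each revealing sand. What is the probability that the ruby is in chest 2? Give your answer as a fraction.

Condition on the true location of the ruby.
If it is in chest 1 (prior 1/6): the guide has 5 equally likely choices, so probability 1/5; weight (1/6)·(1/5) = 1/30.
If it is in chest 2 (prior 1/6): the guide has no choice, probability 1; weight (1/6)·1 = 1/6.
If it is in any of chests 3, 4, 5, and 6 (prior 1/6 each): that chest was opened and seen not to hold the prize — ruled out; weight (1/6)·0 = 0 each.
The weights sum to 1/5.
So P(the ruby in chest 2 | the guide opened chest 3, chest 4, chest 5, and chest 6) = (1/6) / (1/5) = 5/6.

5/6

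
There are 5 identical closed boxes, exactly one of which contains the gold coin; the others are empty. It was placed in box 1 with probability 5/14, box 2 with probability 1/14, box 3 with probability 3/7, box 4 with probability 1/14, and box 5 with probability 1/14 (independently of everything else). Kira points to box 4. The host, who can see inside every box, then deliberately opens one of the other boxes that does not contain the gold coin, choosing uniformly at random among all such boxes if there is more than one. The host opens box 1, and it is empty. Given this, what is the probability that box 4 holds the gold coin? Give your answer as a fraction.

3/35

Consider each possible location of the gold coin in turn.
If it is in box 1 (prior 5/14): the host opened box 1, so this case is ruled out; weight (5/14)·0 = 0.
If it is in either of boxes 2 and 5 (prior 1/14 each): the host has 3 equally likely choices, so probability 1/3; weight (1/14)·(1/3) = 1/42 each.
If it is in box 3 (prior 3/7): the host has 3 equally likely choices, so probability 1/3; weight (3/7)·(1/3) = 1/7.
If it is in box 4 (prior 1/14): the host has 4 equally likely choices, so probability 1/4; weight (1/14)·(1/4) = 1/56.
The weights sum to 5/24.
So P(the gold coin in box 4 | the host opened box 1) = (1/56) / (5/24) = 3/35.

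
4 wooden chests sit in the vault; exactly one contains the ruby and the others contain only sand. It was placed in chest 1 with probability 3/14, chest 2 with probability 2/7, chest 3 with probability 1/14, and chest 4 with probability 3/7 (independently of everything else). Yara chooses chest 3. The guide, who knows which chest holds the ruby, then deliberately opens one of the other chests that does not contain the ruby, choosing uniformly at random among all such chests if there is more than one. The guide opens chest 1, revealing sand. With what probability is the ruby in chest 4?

Consider each possible location of the ruby in turn.
If it is in chest 1 (prior 3/14): the guide opened chest 1, so this case is ruled out; weight (3/14)·0 = 0.
If it is in chest 2 (prior 2/7): the guide has 2 equally likely choices, so probability 1/2; weight (2/7)·(1/2) = 1/7.
If it is in chest 3 (prior 1/14): the guide has 3 equally likely choices, so probability 1/3; weight (1/14)·(1/3) = 1/42.
If it is in chest 4 (prior 3/7): the guide has 2 equally likely choices, so probability 1/2; weight (3/7)·(1/2) = 3/14.
The weights sum to 8/21.
So P(the ruby in chest 4 | the guide opened chest 1) = (3/14) / (8/21) = 9/16.

9/16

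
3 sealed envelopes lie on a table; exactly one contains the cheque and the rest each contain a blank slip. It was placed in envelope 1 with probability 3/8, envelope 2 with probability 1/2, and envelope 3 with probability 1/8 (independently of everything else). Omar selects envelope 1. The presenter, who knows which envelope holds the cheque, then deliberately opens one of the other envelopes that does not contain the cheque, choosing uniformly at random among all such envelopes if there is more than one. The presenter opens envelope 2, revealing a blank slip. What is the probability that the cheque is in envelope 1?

Condition on the true location of the cheque.
If it is in envelope 1 (prior 3/8): the presenter has 2 equally likely choices, so probability 1/2; weight (3/8)·(1/2) = 3/16.
If it is in envelope 2 (prior 1/2): the presenter opened envelope 2, so this case is ruled out; weight (1/2)·0 = 0.
If it is in envelope 3 (prior 1/8): the presenter has no choice, probability 1; weight (1/8)·1 = 1/8.
The weights sum to 5/16.
So P(the cheque in envelope 1 | the presenter opened envelope 2) = (3/16) / (5/16) = 3/5.

3/5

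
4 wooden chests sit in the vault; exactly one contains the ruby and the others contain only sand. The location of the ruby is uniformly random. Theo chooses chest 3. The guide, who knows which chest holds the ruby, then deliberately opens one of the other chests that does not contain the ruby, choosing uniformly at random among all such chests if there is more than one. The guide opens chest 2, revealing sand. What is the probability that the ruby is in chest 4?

Condition on the true location of the ruby.
If it is in either of chests 1 and 4 (prior 1/4 each): the guide has 2 equally likely choices, so probability 1/2; weight (1/4)·(1/2) = 1/8 each.
If it is in chest 2 (prior 1/4): the guide opened chest 2, so this case is ruled out; weight (1/4)·0 = 0.
If it is in chest 3 (prior 1/4): the guide has 3 equally likely choices, so probability 1/3; weight (1/4)·(1/3) = 1/12.
The weights sum to 1/3.
So P(the ruby in chest 4 | the guide opened chest 2) = (1/8) / (1/3) = 3/8.

3/8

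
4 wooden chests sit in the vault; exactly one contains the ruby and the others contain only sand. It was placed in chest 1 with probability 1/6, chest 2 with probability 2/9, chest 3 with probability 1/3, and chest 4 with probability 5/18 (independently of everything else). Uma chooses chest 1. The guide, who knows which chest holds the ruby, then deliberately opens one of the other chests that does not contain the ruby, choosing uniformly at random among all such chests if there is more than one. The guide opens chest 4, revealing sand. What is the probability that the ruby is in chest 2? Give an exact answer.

1/3

Condition on the true location of the ruby.
If it is in chest 1 (prior 1/6): the guide has 3 equally likely choices, so probability 1/3; weight (1/6)·(1/3) = 1/18.
If it is in chest 2 (prior 2/9): the guide has 2 equally likely choices, so probability 1/2; weight (2/9)·(1/2) = 1/9.
If it is in chest 3 (prior 1/3): the guide has 2 equally likely choices, so probability 1/2; weight (1/3)·(1/2) = 1/6.
If it is in chest 4 (prior 5/18): the guide opened chest 4, so this case is ruled out; weight (5/18)·0 = 0.
The weights sum to 1/3.
So P(the ruby in chest 2 | the guide opened chest 4) = (1/9) / (1/3) = 1/3.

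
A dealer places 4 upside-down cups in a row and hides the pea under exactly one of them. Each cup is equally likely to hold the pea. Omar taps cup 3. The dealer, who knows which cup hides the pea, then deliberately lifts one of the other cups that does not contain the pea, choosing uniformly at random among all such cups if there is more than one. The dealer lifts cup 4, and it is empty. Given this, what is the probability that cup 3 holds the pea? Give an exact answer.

1/4

Condition on the true location of the pea.
If it is under either of cups 1 and 2 (prior 1/4 each): the dealer has 2 equally likely choices, so probability 1/2; weight (1/4)·(1/2) = 1/8 each.
If it is under cup 3 (prior 1/4): the dealer has 3 equally likely choices, so probability 1/3; weight (1/4)·(1/3) = 1/12.
If it is under cup 4 (prior 1/4): the dealer opened cup 4, so this case is ruled out; weight (1/4)·0 = 0.
The weights sum to 1/3.
So P(the pea under cup 3 | the dealer opened cup 4) = (1/12) / (1/3) = 1/4.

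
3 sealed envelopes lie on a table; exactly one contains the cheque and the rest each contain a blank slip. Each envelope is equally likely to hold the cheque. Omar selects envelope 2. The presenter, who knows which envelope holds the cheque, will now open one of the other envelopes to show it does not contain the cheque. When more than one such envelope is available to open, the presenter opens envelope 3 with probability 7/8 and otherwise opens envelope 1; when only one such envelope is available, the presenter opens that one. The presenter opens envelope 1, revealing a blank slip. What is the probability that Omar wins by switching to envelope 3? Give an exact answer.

Condition on the true location of the cheque.
If it is in envelope 1 (prior 1/3): the presenter opened envelope 1, so this case is ruled out; weight (1/3)·0 = 0.
If it is in envelope 2 (prior 1/3): envelope 3 is available but not opened, probability 1/8; weight (1/3)·(1/8) = 1/24.
If it is in envelope 3 (prior 1/3): only envelope 1 is available, probability 1; weight (1/3)·1 = 1/3.
The weights sum to 3/8.
So P(the cheque in envelope 3 | the presenter opened envelope 1) = (1/3) / (3/8) = 8/9.

8/9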